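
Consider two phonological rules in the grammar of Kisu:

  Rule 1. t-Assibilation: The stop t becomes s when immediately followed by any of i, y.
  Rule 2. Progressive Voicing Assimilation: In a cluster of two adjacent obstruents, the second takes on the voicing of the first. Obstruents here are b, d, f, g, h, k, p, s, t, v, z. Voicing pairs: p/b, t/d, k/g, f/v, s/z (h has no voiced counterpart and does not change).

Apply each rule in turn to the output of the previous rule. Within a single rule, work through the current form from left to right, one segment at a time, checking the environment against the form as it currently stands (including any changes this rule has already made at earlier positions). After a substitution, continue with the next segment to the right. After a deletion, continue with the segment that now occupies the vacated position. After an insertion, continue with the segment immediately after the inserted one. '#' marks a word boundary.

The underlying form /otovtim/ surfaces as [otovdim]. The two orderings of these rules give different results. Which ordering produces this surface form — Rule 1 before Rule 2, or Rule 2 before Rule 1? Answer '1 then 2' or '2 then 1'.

2 then 1

Order 1 then 2:
  1 t-Assibilation: [otovtim] → [otovsim]
  2 Progressive Voicing Assimilation: [otovsim] → [otovzim]
  result: [otovzim]
Order 2 then 1:
  2 Progressive Voicing Assimilation: [otovtim] → [otovdim]
  1 t-Assibilation: no change — [otovdim]
  result: [otovdim]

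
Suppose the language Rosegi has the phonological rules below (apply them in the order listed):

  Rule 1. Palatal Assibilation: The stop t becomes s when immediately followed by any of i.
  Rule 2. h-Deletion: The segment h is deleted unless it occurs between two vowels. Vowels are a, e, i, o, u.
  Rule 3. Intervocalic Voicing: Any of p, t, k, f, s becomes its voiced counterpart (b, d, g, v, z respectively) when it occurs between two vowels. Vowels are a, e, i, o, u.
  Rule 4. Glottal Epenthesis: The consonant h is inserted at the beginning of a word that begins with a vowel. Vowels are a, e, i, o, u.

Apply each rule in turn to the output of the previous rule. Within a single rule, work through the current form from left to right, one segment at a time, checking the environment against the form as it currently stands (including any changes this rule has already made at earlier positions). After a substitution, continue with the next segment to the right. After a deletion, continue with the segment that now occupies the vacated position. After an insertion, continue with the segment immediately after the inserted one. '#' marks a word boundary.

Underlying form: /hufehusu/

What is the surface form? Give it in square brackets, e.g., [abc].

Rule 1 Palatal Assibilation: no change — [hufehusu]
Rule 2 h-Deletion: [hufehusu] → [ufehusu]
Rule 3 Intervocalic Voicing: [ufehusu] → [uvehuzu]
Rule 4 Glottal Epenthesis: [uvehuzu] → [huvehuzu]

[huvehuzu]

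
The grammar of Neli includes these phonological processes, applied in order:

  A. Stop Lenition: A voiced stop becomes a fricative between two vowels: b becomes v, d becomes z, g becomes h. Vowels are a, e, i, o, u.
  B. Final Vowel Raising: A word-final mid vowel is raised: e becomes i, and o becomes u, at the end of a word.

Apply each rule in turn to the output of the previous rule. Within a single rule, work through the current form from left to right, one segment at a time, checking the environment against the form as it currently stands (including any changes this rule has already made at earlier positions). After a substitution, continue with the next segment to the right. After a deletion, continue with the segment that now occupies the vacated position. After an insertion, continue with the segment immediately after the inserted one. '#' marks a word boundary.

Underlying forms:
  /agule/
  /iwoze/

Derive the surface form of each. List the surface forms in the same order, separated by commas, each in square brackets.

/agule/:
  A Stop Lenition: [agule] → [ahule]
  B Final Vowel Raising: [ahule] → [ahuli]
/iwoze/:
  A Stop Lenition: no change — [iwoze]
  B Final Vowel Raising: [iwoze] → [iwozi]

[ahuli], [iwozi]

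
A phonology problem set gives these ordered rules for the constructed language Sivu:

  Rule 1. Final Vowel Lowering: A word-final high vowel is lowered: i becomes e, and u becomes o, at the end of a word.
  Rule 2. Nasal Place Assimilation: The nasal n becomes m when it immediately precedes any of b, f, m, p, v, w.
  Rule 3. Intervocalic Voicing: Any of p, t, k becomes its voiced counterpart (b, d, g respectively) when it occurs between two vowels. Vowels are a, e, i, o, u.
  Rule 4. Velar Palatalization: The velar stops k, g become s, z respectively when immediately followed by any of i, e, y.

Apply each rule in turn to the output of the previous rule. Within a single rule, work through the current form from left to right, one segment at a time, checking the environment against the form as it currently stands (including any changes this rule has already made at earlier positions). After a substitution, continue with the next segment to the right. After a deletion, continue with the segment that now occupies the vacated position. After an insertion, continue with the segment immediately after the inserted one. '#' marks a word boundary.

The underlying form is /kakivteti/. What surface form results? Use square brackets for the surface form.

Rule 1 Final Vowel Lowering: [kakivteti] → [kakivtete]
Rule 2 Nasal Place Assimilation: no change — [kakivtete]
Rule 3 Intervocalic Voicing: [kakivtete] → [kagivtede]
Rule 4 Velar Palatalization: [kagivtede] → [kazivtede]

[kazivtede]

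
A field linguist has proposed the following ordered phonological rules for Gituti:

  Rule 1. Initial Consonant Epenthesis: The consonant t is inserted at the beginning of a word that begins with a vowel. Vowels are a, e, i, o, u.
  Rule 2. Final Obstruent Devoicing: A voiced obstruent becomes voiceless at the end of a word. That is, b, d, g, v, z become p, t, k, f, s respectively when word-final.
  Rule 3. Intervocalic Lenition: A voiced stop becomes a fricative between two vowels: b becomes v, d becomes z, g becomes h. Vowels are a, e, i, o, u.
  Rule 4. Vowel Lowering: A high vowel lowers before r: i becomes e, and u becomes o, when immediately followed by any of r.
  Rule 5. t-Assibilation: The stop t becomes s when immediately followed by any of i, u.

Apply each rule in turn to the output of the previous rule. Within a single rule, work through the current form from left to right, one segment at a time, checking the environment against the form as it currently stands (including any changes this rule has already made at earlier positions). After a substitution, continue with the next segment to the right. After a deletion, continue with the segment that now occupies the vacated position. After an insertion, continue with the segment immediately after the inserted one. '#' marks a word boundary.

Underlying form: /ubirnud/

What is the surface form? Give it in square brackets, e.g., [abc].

[suvernut]

Rule 1 Initial Consonant Epenthesis: [ubirnud] → [tubirnud]
Rule 2 Final Obstruent Devoicing: [tubirnud] → [tubirnut]
Rule 3 Intervocalic Lenition: [tubirnut] → [tuvirnut]
Rule 4 Vowel Lowering: [tuvirnut] → [tuvernut]
Rule 5 t-Assibilation: [tuvernut] → [suvernut]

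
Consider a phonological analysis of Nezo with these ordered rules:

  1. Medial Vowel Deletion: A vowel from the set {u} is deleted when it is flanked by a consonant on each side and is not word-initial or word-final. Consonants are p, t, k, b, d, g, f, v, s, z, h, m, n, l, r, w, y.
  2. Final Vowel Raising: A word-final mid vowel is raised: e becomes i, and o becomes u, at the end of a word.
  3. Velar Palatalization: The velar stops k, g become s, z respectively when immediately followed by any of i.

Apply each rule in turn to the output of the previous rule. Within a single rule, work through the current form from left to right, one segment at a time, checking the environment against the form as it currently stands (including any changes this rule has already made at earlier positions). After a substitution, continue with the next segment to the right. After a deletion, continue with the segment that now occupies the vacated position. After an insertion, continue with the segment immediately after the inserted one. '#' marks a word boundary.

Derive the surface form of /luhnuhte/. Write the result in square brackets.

[lhnhti]

1 Medial Vowel Deletion: [luhnuhte] → [lhnhte]
2 Final Vowel Raising: [lhnhte] → [lhnhti]
3 Velar Palatalization: no change — [lhnhti]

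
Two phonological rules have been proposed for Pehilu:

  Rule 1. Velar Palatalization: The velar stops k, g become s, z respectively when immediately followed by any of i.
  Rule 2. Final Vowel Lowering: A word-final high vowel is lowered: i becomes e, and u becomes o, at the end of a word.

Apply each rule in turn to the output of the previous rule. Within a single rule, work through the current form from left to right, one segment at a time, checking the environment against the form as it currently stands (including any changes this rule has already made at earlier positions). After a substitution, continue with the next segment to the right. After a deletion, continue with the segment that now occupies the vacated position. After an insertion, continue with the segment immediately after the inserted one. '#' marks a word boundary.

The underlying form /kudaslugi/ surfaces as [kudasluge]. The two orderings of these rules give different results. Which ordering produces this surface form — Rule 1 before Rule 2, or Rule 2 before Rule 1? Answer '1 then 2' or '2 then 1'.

2 then 1

Order 1 then 2:
  1 Velar Palatalization: [kudaslugi] → [kudasluzi]
  2 Final Vowel Lowering: [kudasluzi] → [kudasluze]
  result: [kudasluze]
Order 2 then 1:
  2 Final Vowel Lowering: [kudaslugi] → [kudasluge]
  1 Velar Palatalization: no change — [kudasluge]
  result: [kudasluge]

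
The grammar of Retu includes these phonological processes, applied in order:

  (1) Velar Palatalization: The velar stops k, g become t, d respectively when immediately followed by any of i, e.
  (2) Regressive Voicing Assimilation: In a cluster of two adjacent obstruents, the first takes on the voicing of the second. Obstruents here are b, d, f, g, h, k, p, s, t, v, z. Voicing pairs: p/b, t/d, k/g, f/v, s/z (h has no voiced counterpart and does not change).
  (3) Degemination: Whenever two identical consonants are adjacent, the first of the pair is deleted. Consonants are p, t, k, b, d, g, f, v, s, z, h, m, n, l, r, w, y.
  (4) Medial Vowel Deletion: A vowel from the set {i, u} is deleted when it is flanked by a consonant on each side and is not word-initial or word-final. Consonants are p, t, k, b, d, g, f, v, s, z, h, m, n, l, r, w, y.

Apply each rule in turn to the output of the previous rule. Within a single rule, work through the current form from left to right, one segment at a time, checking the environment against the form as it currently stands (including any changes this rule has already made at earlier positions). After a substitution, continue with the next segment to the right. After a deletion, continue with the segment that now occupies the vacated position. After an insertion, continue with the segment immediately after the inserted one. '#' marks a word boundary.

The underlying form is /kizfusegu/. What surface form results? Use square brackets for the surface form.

[tsfsegu]

(1) Velar Palatalization: [kizfusegu] → [tizfusegu]
(2) Regressive Voicing Assimilation: [tizfusegu] → [tisfusegu]
(3) Degemination: no change — [tisfusegu]
(4) Medial Vowel Deletion: [tisfusegu] → [tsfsegu]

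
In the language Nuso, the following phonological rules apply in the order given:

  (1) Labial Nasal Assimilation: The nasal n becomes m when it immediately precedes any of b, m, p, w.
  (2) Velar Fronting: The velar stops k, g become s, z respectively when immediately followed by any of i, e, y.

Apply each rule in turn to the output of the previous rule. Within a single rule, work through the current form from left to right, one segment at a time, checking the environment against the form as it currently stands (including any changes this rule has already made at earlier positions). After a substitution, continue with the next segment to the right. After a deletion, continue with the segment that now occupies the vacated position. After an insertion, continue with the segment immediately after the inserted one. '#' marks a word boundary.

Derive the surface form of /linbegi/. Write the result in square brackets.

[limbezi]

(1) Labial Nasal Assimilation: [linbegi] → [limbegi]
(2) Velar Fronting: [limbegi] → [limbezi]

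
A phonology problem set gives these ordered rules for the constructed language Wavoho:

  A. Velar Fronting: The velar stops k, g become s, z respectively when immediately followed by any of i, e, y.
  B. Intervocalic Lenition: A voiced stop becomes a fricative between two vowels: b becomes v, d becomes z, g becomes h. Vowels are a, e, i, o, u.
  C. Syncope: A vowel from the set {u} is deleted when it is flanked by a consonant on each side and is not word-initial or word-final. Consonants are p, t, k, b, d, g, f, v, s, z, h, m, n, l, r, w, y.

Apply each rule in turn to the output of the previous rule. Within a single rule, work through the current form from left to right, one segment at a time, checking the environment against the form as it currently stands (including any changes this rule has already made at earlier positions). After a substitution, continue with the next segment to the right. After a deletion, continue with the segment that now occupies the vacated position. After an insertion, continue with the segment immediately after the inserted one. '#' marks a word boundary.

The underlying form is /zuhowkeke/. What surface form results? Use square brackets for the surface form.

A Velar Fronting: [zuhowkeke] → [zuhowsese]
B Intervocalic Lenition: no change — [zuhowsese]
C Syncope: [zuhowsese] → [zhowsese]

[zhowsese]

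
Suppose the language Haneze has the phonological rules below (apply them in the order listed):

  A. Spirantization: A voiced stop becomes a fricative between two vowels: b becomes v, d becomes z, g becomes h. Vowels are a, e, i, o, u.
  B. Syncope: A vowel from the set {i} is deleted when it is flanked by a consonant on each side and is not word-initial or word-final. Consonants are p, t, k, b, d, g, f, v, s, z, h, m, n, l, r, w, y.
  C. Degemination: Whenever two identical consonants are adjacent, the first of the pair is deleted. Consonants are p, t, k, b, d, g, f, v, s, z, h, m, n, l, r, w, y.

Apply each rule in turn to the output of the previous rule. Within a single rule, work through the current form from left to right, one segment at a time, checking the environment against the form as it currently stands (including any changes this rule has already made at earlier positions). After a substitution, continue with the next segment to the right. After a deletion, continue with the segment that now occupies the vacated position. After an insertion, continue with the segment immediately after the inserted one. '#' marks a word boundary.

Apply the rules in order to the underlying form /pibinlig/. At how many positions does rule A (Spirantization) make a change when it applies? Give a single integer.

1

A Spirantization: [pibinlig] → [pivinlig]
B Syncope: [pivinlig] → [pvnlg]
C Degemination: no change — [pvnlg]
Rule A changed 1 position(s).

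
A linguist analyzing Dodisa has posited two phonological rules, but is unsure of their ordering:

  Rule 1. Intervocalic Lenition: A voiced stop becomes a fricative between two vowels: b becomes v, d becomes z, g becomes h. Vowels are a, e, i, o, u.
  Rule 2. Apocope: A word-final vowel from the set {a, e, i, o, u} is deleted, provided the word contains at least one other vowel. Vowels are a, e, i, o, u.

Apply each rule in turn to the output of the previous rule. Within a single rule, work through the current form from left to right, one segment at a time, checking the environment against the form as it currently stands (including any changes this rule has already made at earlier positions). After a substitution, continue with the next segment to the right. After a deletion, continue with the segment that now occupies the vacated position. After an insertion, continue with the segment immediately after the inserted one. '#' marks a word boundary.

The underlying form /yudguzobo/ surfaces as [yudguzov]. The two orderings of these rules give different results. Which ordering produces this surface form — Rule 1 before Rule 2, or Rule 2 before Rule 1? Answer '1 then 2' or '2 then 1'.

Order 1 then 2:
  1 Intervocalic Lenition: [yudguzobo] → [yudguzovo]
  2 Apocope: [yudguzovo] → [yudguzov]
  result: [yudguzov]
Order 2 then 1:
  2 Apocope: [yudguzobo] → [yudguzob]
  1 Intervocalic Lenition: no change — [yudguzob]
  result: [yudguzob]

1 then 2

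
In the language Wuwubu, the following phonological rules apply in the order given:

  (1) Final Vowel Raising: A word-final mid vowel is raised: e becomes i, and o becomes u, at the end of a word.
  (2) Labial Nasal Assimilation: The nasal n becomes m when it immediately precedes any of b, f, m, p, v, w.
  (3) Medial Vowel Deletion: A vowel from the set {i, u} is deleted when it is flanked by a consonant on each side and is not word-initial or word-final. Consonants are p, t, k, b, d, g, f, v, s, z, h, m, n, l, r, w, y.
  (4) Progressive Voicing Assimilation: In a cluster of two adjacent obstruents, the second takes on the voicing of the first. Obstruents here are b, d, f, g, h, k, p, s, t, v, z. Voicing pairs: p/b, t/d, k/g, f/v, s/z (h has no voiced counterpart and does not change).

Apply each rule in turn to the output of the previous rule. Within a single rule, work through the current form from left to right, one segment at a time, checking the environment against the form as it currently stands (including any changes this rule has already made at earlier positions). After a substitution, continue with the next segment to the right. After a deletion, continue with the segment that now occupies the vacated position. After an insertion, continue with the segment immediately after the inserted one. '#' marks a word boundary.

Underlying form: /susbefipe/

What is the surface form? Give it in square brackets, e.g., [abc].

[sspefpi]

(1) Final Vowel Raising: [susbefipe] → [susbefipi]
(2) Labial Nasal Assimilation: no change — [susbefipi]
(3) Medial Vowel Deletion: [susbefipi] → [ssbefpi]
(4) Progressive Voicing Assimilation: [ssbefpi] → [sspefpi]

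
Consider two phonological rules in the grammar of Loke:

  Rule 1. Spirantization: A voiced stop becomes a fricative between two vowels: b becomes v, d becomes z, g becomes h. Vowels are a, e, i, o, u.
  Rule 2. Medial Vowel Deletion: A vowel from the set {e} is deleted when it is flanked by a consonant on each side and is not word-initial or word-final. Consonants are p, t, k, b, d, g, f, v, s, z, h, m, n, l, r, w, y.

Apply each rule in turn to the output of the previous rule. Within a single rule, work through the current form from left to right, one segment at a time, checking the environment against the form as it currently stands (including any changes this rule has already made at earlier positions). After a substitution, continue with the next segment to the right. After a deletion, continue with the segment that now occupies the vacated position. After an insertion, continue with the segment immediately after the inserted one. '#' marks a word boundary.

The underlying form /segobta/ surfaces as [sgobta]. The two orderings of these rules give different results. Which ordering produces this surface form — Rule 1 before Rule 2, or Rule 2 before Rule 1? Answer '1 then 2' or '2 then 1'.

Order 1 then 2:
  1 Spirantization: [segobta] → [sehobta]
  2 Medial Vowel Deletion: [sehobta] → [shobta]
  result: [shobta]
Order 2 then 1:
  2 Medial Vowel Deletion: [segobta] → [sgobta]
  1 Spirantization: no change — [sgobta]
  result: [sgobta]

2 then 1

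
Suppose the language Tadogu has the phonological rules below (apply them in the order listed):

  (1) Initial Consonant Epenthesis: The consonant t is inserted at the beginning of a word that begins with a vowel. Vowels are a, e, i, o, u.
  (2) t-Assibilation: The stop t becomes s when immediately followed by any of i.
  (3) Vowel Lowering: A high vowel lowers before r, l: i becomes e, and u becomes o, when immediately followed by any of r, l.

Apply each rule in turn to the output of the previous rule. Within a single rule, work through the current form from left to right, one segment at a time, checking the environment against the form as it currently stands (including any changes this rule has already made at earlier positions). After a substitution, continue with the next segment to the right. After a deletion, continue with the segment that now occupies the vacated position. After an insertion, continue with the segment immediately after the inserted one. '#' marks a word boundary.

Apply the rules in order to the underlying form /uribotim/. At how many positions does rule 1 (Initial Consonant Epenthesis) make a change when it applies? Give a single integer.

(1) Initial Consonant Epenthesis: [uribotim] → [turibotim]
(2) t-Assibilation: [turibotim] → [turibosim]
(3) Vowel Lowering: [turibosim] → [toribosim]
Rule 1 changed 1 position(s).

1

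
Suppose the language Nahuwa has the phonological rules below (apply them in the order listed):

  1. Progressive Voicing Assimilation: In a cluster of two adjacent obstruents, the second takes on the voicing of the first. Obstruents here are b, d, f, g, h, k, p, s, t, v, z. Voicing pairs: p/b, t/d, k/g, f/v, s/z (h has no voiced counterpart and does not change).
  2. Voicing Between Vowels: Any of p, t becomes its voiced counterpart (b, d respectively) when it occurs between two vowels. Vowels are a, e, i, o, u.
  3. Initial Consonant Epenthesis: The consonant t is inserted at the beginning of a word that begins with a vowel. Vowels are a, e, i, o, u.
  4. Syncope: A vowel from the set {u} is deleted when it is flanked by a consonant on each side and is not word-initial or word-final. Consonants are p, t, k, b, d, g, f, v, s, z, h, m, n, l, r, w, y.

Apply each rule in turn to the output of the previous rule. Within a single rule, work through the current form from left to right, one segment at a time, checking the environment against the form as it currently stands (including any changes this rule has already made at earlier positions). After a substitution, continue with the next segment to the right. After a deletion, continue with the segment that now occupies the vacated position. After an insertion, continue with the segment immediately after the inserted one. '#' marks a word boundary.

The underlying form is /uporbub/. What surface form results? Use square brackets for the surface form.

1 Progressive Voicing Assimilation: no change — [uporbub]
2 Voicing Between Vowels: [uporbub] → [uborbub]
3 Initial Consonant Epenthesis: [uborbub] → [tuborbub]
4 Syncope: [tuborbub] → [tborbb]

[tborbb]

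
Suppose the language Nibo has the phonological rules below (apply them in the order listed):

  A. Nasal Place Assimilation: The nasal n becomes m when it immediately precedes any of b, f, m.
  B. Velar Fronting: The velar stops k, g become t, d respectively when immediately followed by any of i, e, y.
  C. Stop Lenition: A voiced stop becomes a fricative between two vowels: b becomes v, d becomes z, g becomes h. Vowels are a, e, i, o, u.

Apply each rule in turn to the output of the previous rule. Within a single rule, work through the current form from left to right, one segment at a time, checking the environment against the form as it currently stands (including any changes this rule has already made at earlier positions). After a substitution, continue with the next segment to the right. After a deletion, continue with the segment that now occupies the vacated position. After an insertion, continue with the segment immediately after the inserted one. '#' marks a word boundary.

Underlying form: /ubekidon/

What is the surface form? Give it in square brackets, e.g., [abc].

[uvetizon]

A Nasal Place Assimilation: no change — [ubekidon]
B Velar Fronting: [ubekidon] → [ubetidon]
C Stop Lenition: [ubetidon] → [uvetizon]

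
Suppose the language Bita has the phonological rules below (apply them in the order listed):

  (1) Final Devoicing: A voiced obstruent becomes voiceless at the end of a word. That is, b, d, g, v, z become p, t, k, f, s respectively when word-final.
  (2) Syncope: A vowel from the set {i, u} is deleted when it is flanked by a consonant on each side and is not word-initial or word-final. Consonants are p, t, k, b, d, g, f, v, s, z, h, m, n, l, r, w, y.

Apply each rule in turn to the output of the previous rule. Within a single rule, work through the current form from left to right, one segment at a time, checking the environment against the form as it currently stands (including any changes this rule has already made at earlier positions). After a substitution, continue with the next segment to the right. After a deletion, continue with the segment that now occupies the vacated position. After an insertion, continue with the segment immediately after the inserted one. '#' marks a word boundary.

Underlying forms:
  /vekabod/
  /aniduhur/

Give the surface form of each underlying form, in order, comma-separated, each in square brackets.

/vekabod/:
  (1) Final Devoicing: [vekabod] → [vekabot]
  (2) Syncope: no change — [vekabot]
/aniduhur/:
  (1) Final Devoicing: no change — [aniduhur]
  (2) Syncope: [aniduhur] → [andhr]

[vekabot], [andhr]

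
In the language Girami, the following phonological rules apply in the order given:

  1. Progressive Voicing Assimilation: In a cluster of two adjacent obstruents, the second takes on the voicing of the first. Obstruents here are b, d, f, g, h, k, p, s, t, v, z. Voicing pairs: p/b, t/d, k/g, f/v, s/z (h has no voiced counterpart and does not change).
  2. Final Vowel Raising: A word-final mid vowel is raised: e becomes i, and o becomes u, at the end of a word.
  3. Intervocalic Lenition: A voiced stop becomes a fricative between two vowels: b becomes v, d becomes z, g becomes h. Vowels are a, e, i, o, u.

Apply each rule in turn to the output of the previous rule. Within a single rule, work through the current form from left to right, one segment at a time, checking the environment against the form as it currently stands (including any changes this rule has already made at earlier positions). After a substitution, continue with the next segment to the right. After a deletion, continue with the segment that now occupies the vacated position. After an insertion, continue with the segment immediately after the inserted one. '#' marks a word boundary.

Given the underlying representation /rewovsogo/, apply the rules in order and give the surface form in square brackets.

1 Progressive Voicing Assimilation: [rewovsogo] → [rewovzogo]
2 Final Vowel Raising: [rewovzogo] → [rewovzogu]
3 Intervocalic Lenition: [rewovzogu] → [rewovzohu]

[rewovzohu]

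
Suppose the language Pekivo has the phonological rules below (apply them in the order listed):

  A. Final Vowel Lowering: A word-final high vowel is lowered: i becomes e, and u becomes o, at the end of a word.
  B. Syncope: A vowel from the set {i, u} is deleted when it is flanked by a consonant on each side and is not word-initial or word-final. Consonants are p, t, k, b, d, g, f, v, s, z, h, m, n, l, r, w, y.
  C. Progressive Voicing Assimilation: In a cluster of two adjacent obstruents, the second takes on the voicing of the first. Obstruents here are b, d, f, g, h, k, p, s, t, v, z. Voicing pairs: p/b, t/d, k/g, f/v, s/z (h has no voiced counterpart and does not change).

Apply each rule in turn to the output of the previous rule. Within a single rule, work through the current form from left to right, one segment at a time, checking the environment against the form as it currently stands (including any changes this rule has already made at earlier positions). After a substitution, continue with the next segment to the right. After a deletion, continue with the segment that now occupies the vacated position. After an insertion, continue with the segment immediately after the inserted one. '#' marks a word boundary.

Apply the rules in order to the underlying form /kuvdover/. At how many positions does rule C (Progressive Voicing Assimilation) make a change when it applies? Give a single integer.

A Final Vowel Lowering: no change — [kuvdover]
B Syncope: [kuvdover] → [kvdover]
C Progressive Voicing Assimilation: [kvdover] → [kftover]
Rule C changed 2 position(s).

2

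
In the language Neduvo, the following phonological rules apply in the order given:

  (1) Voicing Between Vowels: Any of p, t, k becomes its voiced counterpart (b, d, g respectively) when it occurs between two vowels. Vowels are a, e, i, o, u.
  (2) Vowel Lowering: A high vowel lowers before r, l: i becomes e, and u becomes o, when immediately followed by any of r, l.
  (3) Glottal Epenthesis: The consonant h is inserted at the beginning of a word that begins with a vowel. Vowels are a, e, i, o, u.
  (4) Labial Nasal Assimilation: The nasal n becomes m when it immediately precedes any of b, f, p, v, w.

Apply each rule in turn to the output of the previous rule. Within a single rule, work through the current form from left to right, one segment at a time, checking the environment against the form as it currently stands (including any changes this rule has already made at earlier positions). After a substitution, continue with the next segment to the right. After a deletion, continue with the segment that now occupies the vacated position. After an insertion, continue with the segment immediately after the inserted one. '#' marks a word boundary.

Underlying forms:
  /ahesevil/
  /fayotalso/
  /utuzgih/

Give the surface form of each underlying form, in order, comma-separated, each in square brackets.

/ahesevil/:
  (1) Voicing Between Vowels: no change — [ahesevil]
  (2) Vowel Lowering: [ahesevil] → [ahesevel]
  (3) Glottal Epenthesis: [ahesevel] → [hahesevel]
  (4) Labial Nasal Assimilation: no change — [hahesevel]
/fayotalso/:
  (1) Voicing Between Vowels: [fayotalso] → [fayodalso]
  (2) Vowel Lowering: no change — [fayodalso]
  (3) Glottal Epenthesis: no change — [fayodalso]
  (4) Labial Nasal Assimilation: no change — [fayodalso]
/utuzgih/:
  (1) Voicing Between Vowels: [utuzgih] → [uduzgih]
  (2) Vowel Lowering: no change — [uduzgih]
  (3) Glottal Epenthesis: [uduzgih] → [huduzgih]
  (4) Labial Nasal Assimilation: no change — [huduzgih]

[hahesevel], [fayodalso], [huduzgih]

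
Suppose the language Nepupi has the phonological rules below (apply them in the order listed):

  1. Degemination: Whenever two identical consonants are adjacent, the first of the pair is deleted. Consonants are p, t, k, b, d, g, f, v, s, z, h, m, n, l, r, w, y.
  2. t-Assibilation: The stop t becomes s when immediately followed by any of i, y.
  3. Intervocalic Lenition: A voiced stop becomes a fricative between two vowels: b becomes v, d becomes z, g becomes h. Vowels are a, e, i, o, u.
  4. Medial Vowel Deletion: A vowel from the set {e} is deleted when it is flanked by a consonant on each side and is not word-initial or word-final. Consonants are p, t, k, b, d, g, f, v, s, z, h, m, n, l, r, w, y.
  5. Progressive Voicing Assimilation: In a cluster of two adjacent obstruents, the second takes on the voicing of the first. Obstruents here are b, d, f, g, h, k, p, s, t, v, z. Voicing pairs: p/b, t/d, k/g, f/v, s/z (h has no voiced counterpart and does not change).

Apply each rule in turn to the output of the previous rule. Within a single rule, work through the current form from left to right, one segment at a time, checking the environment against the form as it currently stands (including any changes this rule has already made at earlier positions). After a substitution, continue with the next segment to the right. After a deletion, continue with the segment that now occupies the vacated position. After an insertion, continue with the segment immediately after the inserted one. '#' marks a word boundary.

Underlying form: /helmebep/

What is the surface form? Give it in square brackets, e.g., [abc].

1 Degemination: no change — [helmebep]
2 t-Assibilation: no change — [helmebep]
3 Intervocalic Lenition: [helmebep] → [helmevep]
4 Medial Vowel Deletion: [helmevep] → [hlmvp]
5 Progressive Voicing Assimilation: [hlmvp] → [hlmvb]

[hlmvb]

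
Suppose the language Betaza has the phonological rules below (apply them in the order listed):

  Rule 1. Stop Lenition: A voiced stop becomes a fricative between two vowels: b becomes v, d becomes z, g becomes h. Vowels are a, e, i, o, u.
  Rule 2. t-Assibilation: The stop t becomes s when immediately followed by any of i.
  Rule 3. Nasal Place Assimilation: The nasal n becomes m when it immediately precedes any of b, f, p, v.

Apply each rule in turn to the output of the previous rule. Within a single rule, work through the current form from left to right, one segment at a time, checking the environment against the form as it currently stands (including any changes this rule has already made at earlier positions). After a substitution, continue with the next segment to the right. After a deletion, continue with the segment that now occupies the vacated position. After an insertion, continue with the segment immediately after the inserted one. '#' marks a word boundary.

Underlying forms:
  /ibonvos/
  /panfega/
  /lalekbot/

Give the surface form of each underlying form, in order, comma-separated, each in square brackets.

[ivomvos], [pamfeha], [lalekbot]

/ibonvos/:
  Rule 1 Stop Lenition: [ibonvos] → [ivonvos]
  Rule 2 t-Assibilation: no change — [ivonvos]
  Rule 3 Nasal Place Assimilation: [ivonvos] → [ivomvos]
/panfega/:
  Rule 1 Stop Lenition: [panfega] → [panfeha]
  Rule 2 t-Assibilation: no change — [panfeha]
  Rule 3 Nasal Place Assimilation: [panfeha] → [pamfeha]
/lalekbot/:
  Rule 1 Stop Lenition: no change — [lalekbot]
  Rule 2 t-Assibilation: no change — [lalekbot]
  Rule 3 Nasal Place Assimilation: no change — [lalekbot]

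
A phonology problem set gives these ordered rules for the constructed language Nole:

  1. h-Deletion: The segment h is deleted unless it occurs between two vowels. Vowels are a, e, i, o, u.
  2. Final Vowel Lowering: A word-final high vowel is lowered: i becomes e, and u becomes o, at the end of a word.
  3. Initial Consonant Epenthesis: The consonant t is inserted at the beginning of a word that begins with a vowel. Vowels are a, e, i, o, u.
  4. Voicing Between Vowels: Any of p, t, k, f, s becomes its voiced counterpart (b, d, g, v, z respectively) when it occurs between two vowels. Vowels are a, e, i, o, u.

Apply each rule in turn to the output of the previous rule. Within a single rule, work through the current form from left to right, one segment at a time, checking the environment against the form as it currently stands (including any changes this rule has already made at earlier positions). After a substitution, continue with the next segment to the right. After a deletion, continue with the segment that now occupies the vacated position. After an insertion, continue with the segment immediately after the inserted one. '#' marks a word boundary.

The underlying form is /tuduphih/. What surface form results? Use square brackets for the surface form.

[tudube]

1 h-Deletion: [tuduphih] → [tudupi]
2 Final Vowel Lowering: [tudupi] → [tudupe]
3 Initial Consonant Epenthesis: no change — [tudupe]
4 Voicing Between Vowels: [tudupe] → [tudube]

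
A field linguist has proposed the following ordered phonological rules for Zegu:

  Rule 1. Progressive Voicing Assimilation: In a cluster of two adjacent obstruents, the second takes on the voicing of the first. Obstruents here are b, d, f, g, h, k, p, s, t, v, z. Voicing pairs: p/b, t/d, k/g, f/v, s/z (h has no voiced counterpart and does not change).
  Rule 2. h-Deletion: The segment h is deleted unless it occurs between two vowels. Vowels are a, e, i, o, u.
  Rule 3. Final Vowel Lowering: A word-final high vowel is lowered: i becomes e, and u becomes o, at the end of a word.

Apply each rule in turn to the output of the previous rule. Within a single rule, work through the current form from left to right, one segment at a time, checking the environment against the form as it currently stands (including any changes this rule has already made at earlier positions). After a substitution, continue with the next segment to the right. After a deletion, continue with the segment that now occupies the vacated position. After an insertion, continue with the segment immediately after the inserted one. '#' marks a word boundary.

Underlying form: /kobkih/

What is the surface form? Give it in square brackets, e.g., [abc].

Rule 1 Progressive Voicing Assimilation: [kobkih] → [kobgih]
Rule 2 h-Deletion: [kobgih] → [kobgi]
Rule 3 Final Vowel Lowering: [kobgi] → [kobge]

[kobge]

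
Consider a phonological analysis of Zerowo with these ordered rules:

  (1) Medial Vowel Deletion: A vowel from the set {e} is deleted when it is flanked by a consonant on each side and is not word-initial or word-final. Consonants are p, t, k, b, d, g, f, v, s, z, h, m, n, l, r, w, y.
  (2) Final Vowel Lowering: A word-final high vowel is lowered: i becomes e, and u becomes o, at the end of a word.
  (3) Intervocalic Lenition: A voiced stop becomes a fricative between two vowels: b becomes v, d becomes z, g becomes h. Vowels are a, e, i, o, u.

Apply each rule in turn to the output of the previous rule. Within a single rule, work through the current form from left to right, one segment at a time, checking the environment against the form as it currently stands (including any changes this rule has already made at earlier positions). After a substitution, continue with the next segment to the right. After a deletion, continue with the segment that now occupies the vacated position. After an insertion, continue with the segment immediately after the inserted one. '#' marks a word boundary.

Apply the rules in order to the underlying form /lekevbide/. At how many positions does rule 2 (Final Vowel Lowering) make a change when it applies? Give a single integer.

0

(1) Medial Vowel Deletion: [lekevbide] → [lkvbide]
(2) Final Vowel Lowering: no change — [lkvbide]
(3) Intervocalic Lenition: [lkvbide] → [lkvbize]
Rule 2 changed 0 position(s).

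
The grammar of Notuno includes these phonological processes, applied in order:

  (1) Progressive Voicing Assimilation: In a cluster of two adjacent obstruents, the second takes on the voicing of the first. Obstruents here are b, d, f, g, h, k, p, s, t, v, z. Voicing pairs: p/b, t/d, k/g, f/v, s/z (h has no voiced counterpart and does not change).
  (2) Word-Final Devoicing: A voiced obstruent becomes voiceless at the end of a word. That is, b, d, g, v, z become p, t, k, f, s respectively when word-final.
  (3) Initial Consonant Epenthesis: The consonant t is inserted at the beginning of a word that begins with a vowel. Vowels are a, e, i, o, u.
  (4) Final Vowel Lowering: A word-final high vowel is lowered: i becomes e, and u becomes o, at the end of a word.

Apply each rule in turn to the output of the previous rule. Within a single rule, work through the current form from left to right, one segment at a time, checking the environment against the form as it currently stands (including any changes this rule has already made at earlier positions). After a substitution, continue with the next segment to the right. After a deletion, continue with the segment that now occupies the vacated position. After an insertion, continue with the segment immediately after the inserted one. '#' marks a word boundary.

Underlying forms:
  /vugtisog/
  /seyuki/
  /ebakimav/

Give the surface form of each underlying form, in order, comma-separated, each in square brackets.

[vugdisok], [seyuke], [tebakimaf]

/vugtisog/:
  (1) Progressive Voicing Assimilation: [vugtisog] → [vugdisog]
  (2) Word-Final Devoicing: [vugdisog] → [vugdisok]
  (3) Initial Consonant Epenthesis: no change — [vugdisok]
  (4) Final Vowel Lowering: no change — [vugdisok]
/seyuki/:
  (1) Progressive Voicing Assimilation: no change — [seyuki]
  (2) Word-Final Devoicing: no change — [seyuki]
  (3) Initial Consonant Epenthesis: no change — [seyuki]
  (4) Final Vowel Lowering: [seyuki] → [seyuke]
/ebakimav/:
  (1) Progressive Voicing Assimilation: no change — [ebakimav]
  (2) Word-Final Devoicing: [ebakimav] → [ebakimaf]
  (3) Initial Consonant Epenthesis: [ebakimaf] → [tebakimaf]
  (4) Final Vowel Lowering: no change — [tebakimaf]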